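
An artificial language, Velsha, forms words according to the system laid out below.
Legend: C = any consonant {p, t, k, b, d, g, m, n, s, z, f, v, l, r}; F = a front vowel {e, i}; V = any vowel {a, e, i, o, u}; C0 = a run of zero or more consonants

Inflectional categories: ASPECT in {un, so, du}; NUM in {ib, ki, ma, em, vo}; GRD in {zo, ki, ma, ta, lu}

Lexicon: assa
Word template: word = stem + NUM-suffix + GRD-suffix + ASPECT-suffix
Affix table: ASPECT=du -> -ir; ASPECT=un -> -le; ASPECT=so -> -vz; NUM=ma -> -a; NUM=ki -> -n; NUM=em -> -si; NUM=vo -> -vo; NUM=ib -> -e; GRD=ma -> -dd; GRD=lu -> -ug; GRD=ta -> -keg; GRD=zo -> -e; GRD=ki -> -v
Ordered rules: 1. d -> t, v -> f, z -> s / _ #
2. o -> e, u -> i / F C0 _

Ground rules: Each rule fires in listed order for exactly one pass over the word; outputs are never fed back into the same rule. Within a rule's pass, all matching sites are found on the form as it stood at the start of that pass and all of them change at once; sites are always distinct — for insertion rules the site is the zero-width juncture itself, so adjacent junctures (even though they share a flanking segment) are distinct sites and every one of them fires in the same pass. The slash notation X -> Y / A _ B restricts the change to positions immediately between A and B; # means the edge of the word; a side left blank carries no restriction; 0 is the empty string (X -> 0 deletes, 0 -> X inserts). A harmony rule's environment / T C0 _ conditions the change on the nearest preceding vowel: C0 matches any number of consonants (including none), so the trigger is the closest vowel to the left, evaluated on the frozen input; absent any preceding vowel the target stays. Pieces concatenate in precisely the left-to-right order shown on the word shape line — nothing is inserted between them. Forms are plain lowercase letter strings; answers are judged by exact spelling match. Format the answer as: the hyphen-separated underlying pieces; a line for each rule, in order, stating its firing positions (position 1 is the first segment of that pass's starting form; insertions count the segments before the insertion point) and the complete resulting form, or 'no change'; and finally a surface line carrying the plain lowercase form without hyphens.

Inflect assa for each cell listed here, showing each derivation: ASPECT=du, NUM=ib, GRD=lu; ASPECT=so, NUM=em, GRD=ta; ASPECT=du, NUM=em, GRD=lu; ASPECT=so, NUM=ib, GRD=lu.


cell ASPECT=du, NUM=ib, GRD=lu:
underlying: assa-e-ug-ir
1. d -> t, v -> f, z -> s / _ #: no change
2. o -> e, u -> i / F C0 _: fires at position(s) 6: assaeigir
surface: assaeigir

cell ASPECT=so, NUM=em, GRD=ta:
underlying: assa-si-keg-vz
1. d -> t, v -> f, z -> s / _ #: fires at position(s) 11: assasikegvs
2. o -> e, u -> i / F C0 _: no change
surface: assasikegvs

cell ASPECT=du, NUM=em, GRD=lu:
underlying: assa-si-ug-ir
1. d -> t, v -> f, z -> s / _ #: no change
2. o -> e, u -> i / F C0 _: fires at position(s) 7: assasiigir
surface: assasiigir

cell ASPECT=so, NUM=ib, GRD=lu:
underlying: assa-e-ug-vz
1. d -> t, v -> f, z -> s / _ #: fires at position(s) 9: assaeugvs
2. o -> e, u -> i / F C0 _: fires at position(s) 6: assaeigvs
surface: assaeigvs


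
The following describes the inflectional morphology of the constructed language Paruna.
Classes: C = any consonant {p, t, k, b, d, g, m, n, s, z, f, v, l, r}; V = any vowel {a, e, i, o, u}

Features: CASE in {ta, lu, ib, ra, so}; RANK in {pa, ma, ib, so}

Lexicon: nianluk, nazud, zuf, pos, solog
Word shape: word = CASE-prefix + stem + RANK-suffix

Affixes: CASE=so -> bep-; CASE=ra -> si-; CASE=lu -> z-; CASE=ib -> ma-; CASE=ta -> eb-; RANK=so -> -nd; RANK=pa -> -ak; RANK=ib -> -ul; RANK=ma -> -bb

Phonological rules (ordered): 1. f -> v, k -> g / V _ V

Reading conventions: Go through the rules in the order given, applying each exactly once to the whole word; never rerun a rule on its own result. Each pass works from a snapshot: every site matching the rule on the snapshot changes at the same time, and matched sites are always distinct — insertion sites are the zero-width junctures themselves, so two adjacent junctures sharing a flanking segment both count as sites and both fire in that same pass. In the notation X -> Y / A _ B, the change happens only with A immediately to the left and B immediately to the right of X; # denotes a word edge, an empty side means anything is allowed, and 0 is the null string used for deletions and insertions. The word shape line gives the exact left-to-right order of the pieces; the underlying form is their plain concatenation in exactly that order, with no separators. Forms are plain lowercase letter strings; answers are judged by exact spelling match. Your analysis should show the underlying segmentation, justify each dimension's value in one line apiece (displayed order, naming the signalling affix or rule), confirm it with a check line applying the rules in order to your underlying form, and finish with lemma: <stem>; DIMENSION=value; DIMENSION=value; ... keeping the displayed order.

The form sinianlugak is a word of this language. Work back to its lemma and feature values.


underlying: si-nianluk-ak
CASE=ra - signalled by the affix si-
RANK=pa - signalled by the affix -ak
check: sinianlukak -> sinianlugak
lemma: nianluk; CASE=ra; RANK=pa


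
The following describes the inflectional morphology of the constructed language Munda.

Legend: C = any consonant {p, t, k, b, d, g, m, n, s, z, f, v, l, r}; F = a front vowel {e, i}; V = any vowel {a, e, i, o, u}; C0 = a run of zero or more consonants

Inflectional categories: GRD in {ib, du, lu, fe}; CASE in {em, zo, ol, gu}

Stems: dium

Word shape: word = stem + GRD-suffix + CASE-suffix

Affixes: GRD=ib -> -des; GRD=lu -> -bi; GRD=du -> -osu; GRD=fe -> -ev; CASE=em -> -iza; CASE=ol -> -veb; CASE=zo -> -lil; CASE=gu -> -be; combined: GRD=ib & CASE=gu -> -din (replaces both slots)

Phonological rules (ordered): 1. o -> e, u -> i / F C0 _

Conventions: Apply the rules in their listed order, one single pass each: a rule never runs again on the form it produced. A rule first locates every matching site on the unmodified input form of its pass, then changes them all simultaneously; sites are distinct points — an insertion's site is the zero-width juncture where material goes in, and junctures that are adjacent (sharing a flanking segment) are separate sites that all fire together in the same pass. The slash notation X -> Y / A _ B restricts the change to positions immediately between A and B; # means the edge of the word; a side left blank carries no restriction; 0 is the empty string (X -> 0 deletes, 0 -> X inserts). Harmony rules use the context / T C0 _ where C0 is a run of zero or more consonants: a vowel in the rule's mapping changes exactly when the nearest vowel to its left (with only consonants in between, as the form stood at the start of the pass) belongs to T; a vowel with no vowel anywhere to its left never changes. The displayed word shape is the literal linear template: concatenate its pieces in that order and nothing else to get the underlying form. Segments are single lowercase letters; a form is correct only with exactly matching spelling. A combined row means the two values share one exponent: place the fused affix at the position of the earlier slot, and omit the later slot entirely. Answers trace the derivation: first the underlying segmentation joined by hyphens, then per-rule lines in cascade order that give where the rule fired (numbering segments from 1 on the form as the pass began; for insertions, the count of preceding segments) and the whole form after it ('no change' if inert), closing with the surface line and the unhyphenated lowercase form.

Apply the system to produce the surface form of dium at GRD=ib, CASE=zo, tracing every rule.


underlying: dium-des-lil
1. o -> e, u -> i / F C0 _: fires at position(s) 3: diimdeslil
surface: diimdeslil


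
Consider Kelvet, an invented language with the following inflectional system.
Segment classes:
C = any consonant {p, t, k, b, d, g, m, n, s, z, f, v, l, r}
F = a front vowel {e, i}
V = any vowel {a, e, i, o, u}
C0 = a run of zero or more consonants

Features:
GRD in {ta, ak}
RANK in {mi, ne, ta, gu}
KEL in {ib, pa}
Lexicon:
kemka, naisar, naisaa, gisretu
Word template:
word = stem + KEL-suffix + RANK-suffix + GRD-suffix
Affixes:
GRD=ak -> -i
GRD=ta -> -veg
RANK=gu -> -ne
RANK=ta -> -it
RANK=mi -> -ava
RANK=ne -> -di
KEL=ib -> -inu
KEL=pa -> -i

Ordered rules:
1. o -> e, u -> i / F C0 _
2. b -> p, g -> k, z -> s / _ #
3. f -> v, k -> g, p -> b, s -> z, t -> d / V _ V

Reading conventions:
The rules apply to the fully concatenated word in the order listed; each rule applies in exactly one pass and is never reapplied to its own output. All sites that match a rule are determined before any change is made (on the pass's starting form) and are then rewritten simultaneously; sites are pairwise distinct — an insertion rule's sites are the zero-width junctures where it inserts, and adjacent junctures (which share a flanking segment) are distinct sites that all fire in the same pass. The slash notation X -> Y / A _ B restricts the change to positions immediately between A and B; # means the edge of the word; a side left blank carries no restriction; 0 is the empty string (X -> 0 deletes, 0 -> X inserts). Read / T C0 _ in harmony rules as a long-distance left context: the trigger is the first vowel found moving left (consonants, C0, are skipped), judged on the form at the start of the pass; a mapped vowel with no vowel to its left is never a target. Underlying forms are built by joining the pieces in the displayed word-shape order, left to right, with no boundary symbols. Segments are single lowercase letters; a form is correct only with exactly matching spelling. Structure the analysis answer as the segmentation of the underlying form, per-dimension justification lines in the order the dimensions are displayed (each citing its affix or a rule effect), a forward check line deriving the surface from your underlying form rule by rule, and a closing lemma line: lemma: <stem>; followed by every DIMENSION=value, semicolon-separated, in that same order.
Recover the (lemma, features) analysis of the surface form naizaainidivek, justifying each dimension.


underlying: naisaa-inu-di-veg
GRD=ta - signalled by the affix -veg
RANK=ne - signalled by the affix -di
KEL=ib - signalled by the affix -inu
check: naisaainudiveg -> naisaainidiveg -> naisaainidivek -> naizaainidivek
lemma: naisaa; GRD=ta; RANK=ne; KEL=ib


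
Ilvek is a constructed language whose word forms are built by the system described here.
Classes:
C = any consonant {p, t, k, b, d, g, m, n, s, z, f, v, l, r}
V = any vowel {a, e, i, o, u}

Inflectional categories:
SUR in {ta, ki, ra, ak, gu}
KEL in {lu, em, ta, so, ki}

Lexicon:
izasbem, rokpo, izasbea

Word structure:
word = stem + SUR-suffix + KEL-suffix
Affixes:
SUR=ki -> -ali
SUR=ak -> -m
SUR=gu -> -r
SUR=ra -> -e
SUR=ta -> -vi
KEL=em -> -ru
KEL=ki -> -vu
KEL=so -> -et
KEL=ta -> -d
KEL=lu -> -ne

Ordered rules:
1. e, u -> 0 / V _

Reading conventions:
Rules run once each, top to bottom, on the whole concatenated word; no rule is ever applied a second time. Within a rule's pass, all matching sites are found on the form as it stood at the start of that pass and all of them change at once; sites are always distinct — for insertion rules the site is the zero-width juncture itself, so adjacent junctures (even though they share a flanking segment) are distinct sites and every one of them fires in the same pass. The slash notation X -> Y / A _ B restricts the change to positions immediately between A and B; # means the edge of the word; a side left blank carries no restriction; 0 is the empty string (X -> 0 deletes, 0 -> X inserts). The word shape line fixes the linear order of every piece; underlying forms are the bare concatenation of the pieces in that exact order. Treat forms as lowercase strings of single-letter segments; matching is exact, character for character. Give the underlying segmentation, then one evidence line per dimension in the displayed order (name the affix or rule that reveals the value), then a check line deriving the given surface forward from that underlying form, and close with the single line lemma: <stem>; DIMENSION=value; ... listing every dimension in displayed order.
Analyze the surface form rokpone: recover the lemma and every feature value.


underlying: rokpo-e-ne
SUR=ra - signalled by the affix -e
KEL=lu - signalled by the affix -ne
check: rokpoene -> rokpone
lemma: rokpo; SUR=ra; KEL=lu


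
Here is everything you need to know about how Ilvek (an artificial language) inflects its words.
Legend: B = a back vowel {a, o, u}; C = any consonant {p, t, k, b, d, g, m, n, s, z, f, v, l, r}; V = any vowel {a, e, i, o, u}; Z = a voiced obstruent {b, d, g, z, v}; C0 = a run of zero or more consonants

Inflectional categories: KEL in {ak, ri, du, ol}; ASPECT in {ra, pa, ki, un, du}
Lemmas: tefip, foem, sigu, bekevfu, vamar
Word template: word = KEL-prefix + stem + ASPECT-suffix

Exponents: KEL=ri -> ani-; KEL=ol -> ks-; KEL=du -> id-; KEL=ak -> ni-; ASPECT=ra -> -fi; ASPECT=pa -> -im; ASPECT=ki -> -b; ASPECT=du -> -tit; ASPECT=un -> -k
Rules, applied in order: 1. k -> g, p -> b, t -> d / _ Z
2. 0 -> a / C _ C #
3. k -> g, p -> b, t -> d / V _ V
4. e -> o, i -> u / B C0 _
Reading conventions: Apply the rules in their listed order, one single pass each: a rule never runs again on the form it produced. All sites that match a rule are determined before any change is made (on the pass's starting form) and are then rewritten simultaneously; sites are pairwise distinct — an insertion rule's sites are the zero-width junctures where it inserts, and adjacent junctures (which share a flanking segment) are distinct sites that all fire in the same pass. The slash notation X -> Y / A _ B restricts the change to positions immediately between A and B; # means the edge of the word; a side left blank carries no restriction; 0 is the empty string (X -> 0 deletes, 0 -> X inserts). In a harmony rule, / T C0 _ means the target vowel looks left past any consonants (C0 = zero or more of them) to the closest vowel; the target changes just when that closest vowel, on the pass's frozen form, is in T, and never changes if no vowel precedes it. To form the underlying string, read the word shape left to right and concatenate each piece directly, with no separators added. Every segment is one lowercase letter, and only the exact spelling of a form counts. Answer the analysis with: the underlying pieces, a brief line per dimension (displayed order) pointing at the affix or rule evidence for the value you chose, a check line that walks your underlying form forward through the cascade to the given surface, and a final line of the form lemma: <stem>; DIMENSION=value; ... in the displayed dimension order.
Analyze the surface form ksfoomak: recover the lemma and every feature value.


underlying: ks-foem-k
KEL=ol - signalled by the affix ks-
ASPECT=un - signalled by the affix -k
check: ksfoemk -> ksfoemk -> ksfoemak -> ksfoemak -> ksfoomak
lemma: foem; KEL=ol; ASPECT=un


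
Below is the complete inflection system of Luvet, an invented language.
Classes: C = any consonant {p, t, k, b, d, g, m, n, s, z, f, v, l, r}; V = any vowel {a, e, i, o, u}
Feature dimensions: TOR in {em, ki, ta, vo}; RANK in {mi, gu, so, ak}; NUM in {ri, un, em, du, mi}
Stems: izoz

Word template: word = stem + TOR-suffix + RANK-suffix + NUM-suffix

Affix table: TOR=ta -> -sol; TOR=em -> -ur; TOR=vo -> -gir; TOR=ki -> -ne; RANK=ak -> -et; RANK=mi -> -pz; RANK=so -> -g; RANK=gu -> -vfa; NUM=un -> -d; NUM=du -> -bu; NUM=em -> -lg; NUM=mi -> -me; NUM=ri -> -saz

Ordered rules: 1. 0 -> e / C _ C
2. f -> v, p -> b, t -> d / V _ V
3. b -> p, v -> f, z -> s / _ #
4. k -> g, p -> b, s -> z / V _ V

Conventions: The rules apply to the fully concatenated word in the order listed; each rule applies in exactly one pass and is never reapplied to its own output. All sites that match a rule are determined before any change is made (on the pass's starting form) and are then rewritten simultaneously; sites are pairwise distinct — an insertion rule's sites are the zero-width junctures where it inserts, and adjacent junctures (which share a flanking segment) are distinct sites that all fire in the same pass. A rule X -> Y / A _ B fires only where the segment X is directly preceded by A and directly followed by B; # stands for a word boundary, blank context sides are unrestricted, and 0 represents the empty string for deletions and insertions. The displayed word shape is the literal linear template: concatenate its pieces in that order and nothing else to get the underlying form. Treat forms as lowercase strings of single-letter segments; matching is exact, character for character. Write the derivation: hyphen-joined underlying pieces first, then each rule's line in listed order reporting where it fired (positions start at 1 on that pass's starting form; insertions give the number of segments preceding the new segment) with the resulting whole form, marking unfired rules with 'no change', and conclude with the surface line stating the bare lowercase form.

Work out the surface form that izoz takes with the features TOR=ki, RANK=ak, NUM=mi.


underlying: izoz-ne-et-me
1. 0 -> e / C _ C: inserts after position(s) 4, 8: izozeneeteme
2. f -> v, p -> b, t -> d / V _ V: fires at position(s) 9: izozeneedeme
3. b -> p, v -> f, z -> s / _ #: no change
4. k -> g, p -> b, s -> z / V _ V: no change
surface: izozeneedeme


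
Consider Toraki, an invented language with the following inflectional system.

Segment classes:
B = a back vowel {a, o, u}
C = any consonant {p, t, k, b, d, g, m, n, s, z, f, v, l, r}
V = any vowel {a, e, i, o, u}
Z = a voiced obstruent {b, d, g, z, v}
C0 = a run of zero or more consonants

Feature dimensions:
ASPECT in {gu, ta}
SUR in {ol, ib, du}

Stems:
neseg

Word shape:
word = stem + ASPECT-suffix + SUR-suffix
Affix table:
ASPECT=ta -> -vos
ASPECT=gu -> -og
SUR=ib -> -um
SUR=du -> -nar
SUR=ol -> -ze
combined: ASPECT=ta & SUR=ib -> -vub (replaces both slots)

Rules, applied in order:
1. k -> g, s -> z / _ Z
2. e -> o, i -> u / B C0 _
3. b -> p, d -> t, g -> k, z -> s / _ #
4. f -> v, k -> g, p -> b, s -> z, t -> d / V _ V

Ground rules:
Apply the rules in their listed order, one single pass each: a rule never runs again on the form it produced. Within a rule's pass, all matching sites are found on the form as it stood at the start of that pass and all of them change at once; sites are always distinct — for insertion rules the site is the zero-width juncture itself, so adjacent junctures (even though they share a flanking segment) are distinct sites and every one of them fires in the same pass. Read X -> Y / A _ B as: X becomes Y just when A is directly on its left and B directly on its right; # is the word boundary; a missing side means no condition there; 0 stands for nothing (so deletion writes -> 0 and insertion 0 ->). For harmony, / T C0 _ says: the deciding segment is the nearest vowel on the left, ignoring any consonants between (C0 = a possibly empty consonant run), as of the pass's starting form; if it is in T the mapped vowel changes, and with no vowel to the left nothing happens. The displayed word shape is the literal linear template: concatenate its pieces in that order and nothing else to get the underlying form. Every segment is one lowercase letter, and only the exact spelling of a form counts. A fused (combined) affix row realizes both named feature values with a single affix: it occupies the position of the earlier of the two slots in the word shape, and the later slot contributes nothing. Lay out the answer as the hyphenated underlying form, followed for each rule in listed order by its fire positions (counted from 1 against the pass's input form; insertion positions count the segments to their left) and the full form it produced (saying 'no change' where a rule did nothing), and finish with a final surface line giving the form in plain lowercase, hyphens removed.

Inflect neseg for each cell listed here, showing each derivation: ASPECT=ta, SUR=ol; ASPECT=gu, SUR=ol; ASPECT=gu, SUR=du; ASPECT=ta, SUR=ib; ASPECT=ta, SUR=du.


cell ASPECT=ta, SUR=ol:
underlying: neseg-vos-ze
1. k -> g, s -> z / _ Z: fires at position(s) 8: nesegvozze
2. e -> o, i -> u / B C0 _: fires at position(s) 10: nesegvozzo
3. b -> p, d -> t, g -> k, z -> s / _ #: no change
4. f -> v, k -> g, p -> b, s -> z, t -> d / V _ V: fires at position(s) 3: nezegvozzo
surface: nezegvozzo

cell ASPECT=gu, SUR=ol:
underlying: neseg-og-ze
1. k -> g, s -> z / _ Z: no change
2. e -> o, i -> u / B C0 _: fires at position(s) 9: nesegogzo
3. b -> p, d -> t, g -> k, z -> s / _ #: no change
4. f -> v, k -> g, p -> b, s -> z, t -> d / V _ V: fires at position(s) 3: nezegogzo
surface: nezegogzo

cell ASPECT=gu, SUR=du:
underlying: neseg-og-nar
1. k -> g, s -> z / _ Z: no change
2. e -> o, i -> u / B C0 _: no change
3. b -> p, d -> t, g -> k, z -> s / _ #: no change
4. f -> v, k -> g, p -> b, s -> z, t -> d / V _ V: fires at position(s) 3: nezegognar
surface: nezegognar

cell ASPECT=ta, SUR=ib:
underlying: neseg-vub
1. k -> g, s -> z / _ Z: no change
2. e -> o, i -> u / B C0 _: no change
3. b -> p, d -> t, g -> k, z -> s / _ #: fires at position(s) 8: nesegvup
4. f -> v, k -> g, p -> b, s -> z, t -> d / V _ V: fires at position(s) 3: nezegvup
surface: nezegvup

cell ASPECT=ta, SUR=du:
underlying: neseg-vos-nar
1. k -> g, s -> z / _ Z: no change
2. e -> o, i -> u / B C0 _: no change
3. b -> p, d -> t, g -> k, z -> s / _ #: no change
4. f -> v, k -> g, p -> b, s -> z, t -> d / V _ V: fires at position(s) 3: nezegvosnar
surface: nezegvosnar


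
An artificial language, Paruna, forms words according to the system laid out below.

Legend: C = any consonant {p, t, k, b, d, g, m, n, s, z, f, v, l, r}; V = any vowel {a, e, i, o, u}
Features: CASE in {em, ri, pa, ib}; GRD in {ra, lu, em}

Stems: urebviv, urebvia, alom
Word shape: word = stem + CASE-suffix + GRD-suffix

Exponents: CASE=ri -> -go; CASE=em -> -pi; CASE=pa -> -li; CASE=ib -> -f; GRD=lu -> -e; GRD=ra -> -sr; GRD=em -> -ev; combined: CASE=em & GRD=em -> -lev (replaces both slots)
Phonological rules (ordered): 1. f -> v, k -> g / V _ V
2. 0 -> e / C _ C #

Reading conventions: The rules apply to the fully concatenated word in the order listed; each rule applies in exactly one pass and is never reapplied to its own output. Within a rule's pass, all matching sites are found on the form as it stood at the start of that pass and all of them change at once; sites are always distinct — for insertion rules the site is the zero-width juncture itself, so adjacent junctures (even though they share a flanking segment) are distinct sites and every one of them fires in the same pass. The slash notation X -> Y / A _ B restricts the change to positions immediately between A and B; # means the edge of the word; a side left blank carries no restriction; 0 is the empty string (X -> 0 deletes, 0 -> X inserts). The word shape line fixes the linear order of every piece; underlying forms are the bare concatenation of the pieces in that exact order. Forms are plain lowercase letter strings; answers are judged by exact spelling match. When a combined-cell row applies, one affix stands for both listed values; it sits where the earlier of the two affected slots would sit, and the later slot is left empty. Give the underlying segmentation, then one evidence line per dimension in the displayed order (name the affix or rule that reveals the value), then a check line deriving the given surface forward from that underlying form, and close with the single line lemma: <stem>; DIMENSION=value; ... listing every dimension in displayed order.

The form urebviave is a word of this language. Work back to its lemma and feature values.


underlying: urebvia-f-e
CASE=ib - signalled by the affix -f
GRD=lu - signalled by the affix -e
check: urebviafe -> urebviave -> urebviave
lemma: urebvia; CASE=ib; GRD=lu


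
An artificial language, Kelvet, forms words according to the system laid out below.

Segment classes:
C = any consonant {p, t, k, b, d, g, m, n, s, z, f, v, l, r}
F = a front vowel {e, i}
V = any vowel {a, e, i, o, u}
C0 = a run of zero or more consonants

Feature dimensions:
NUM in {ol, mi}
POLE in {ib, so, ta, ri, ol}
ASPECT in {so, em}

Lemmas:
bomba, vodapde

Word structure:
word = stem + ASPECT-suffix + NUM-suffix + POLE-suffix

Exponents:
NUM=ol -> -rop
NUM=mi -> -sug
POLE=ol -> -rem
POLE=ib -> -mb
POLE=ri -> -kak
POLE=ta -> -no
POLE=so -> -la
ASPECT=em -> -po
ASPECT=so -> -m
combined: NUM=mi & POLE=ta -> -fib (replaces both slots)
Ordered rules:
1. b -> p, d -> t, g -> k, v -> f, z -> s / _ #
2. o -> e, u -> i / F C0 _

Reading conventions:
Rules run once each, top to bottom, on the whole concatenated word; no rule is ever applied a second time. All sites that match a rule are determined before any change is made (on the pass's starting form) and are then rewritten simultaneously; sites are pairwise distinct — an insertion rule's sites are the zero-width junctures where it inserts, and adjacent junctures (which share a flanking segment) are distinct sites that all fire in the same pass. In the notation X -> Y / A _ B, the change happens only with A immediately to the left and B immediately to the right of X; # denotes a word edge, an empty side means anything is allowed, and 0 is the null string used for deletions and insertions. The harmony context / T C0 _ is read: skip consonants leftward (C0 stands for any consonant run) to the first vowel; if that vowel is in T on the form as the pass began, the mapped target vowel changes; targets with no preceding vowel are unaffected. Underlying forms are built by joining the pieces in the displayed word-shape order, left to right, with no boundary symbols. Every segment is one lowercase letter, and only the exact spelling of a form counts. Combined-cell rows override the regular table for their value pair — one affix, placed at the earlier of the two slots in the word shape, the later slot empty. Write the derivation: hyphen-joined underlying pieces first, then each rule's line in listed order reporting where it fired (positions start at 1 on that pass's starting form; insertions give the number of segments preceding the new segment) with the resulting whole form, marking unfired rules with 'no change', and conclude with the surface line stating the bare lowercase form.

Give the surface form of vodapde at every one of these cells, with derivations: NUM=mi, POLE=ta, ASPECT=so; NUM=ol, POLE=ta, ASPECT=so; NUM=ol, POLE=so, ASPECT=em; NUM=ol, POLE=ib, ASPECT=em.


cell NUM=mi, POLE=ta, ASPECT=so:
underlying: vodapde-m-fib
1. b -> p, d -> t, g -> k, v -> f, z -> s / _ #: fires at position(s) 11: vodapdemfip
2. o -> e, u -> i / F C0 _: no change
surface: vodapdemfip

cell NUM=ol, POLE=ta, ASPECT=so:
underlying: vodapde-m-rop-no
1. b -> p, d -> t, g -> k, v -> f, z -> s / _ #: no change
2. o -> e, u -> i / F C0 _: fires at position(s) 10: vodapdemrepno
surface: vodapdemrepno

cell NUM=ol, POLE=so, ASPECT=em:
underlying: vodapde-po-rop-la
1. b -> p, d -> t, g -> k, v -> f, z -> s / _ #: no change
2. o -> e, u -> i / F C0 _: fires at position(s) 9: vodapdeperopla
surface: vodapdeperopla

cell NUM=ol, POLE=ib, ASPECT=em:
underlying: vodapde-po-rop-mb
1. b -> p, d -> t, g -> k, v -> f, z -> s / _ #: fires at position(s) 14: vodapdeporopmp
2. o -> e, u -> i / F C0 _: fires at position(s) 9: vodapdeperopmp
surface: vodapdeperopmp


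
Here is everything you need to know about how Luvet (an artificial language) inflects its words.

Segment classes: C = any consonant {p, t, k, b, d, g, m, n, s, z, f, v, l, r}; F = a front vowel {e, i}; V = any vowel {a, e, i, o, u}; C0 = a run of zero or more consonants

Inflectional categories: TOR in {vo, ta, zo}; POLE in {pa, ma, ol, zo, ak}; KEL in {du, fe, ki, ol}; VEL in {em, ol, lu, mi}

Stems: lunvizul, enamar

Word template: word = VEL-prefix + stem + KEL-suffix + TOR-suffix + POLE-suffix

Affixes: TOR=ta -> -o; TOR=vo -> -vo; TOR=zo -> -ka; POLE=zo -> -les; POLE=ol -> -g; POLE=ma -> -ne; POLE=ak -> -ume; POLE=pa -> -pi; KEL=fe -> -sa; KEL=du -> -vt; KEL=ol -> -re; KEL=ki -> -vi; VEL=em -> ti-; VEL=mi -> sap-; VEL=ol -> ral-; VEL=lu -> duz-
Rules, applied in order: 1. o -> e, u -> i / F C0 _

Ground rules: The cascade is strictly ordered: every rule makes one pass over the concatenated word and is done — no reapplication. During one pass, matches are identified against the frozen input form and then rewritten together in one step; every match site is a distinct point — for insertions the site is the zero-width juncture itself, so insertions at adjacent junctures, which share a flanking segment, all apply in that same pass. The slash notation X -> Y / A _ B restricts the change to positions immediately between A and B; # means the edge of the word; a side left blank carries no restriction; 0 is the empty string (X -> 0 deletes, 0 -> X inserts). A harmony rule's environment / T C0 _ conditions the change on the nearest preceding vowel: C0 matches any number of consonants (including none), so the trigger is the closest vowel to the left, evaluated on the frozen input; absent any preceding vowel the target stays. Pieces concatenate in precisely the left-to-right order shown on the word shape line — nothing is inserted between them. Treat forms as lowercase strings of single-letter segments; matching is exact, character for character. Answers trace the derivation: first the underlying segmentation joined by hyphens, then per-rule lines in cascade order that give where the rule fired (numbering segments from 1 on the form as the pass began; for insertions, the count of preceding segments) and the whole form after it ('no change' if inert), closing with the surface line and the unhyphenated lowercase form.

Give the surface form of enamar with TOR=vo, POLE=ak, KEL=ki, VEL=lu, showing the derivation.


underlying: duz-enamar-vi-vo-ume
1. o -> e, u -> i / F C0 _: fires at position(s) 13: duzenamarviveume
surface: duzenamarviveume


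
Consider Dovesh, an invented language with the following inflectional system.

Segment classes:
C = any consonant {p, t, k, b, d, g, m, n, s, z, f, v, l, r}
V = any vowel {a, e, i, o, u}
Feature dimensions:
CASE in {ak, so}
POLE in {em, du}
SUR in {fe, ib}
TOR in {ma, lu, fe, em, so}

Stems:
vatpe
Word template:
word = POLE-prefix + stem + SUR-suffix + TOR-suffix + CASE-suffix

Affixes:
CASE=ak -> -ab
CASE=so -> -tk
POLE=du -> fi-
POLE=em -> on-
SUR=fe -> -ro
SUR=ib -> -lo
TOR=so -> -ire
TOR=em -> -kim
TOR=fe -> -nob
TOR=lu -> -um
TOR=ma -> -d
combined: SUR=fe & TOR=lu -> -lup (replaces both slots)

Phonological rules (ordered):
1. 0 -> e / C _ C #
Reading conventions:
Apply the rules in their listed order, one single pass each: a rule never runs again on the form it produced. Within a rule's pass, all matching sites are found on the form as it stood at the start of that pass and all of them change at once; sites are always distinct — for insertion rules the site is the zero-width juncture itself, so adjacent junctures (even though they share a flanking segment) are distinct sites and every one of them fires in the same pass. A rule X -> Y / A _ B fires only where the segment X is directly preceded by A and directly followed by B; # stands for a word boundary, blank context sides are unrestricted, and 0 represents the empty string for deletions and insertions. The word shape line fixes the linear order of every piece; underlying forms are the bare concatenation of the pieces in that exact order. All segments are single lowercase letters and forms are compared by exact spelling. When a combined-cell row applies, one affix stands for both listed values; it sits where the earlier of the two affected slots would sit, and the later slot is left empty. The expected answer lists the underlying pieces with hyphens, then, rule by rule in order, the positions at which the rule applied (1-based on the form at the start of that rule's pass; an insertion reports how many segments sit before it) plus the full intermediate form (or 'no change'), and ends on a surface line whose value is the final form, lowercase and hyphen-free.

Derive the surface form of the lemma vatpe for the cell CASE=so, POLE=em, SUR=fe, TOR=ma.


underlying: on-vatpe-ro-d-tk
1. 0 -> e / C _ C #: inserts after position(s) 11: onvatperodtek
surface: onvatperodtek


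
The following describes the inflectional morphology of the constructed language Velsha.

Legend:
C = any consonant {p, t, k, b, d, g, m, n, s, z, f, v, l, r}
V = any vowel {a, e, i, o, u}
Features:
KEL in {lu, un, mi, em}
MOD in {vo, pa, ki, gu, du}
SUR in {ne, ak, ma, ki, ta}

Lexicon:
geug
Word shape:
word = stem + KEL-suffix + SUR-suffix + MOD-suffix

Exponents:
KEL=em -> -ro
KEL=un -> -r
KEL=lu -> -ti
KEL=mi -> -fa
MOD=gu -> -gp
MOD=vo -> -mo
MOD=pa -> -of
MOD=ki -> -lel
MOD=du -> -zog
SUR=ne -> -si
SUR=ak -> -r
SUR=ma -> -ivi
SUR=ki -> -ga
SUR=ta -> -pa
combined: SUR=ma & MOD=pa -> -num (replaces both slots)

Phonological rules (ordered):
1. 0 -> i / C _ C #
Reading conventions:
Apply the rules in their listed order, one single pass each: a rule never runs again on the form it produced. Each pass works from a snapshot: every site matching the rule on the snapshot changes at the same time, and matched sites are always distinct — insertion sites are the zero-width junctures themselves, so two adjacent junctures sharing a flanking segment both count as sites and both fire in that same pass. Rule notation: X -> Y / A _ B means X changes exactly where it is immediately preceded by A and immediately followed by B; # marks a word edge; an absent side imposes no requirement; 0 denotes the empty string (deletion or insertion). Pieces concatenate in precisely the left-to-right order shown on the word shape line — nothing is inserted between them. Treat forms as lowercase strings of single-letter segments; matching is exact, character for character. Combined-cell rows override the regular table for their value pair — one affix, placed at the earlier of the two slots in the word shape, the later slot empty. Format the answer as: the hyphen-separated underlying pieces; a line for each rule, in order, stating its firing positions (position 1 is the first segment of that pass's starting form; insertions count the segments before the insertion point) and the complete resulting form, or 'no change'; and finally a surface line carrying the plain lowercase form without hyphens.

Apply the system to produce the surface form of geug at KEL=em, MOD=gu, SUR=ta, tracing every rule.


underlying: geug-ro-pa-gp
1. 0 -> i / C _ C #: inserts after position(s) 9: geugropagip
surface: geugropagip


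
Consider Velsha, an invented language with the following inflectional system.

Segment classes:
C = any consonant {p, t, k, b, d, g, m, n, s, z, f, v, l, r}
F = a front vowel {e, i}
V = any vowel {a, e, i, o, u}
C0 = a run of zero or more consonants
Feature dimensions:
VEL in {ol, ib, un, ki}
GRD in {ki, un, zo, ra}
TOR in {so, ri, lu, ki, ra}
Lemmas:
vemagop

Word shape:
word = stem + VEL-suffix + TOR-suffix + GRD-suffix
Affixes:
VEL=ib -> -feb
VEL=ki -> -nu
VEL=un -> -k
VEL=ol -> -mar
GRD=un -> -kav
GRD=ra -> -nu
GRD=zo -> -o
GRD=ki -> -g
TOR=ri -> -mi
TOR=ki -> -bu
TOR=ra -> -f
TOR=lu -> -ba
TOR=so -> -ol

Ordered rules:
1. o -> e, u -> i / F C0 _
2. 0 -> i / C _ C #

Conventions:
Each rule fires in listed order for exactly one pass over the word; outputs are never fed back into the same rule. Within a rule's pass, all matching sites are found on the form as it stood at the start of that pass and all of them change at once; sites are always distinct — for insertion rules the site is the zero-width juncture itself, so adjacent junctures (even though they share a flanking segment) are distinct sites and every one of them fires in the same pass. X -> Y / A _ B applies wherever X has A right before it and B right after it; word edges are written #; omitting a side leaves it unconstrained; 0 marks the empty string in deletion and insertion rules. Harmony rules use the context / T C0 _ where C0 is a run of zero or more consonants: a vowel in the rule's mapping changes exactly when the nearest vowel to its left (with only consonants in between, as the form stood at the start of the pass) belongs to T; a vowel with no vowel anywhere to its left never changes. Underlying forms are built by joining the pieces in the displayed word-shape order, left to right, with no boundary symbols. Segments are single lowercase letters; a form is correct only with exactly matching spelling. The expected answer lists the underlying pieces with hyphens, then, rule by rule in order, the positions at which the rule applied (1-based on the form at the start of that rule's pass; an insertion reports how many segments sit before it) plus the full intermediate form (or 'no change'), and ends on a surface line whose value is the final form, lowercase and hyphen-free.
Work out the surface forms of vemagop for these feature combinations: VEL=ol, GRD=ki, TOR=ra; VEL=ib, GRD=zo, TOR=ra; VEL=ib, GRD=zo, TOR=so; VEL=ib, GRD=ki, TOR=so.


cell VEL=ol, GRD=ki, TOR=ra:
underlying: vemagop-mar-f-g
1. o -> e, u -> i / F C0 _: no change
2. 0 -> i / C _ C #: inserts after position(s) 11: vemagopmarfig
surface: vemagopmarfig

cell VEL=ib, GRD=zo, TOR=ra:
underlying: vemagop-feb-f-o
1. o -> e, u -> i / F C0 _: fires at position(s) 12: vemagopfebfe
2. 0 -> i / C _ C #: no change
surface: vemagopfebfe

cell VEL=ib, GRD=zo, TOR=so:
underlying: vemagop-feb-ol-o
1. o -> e, u -> i / F C0 _: fires at position(s) 11: vemagopfebelo
2. 0 -> i / C _ C #: no change
surface: vemagopfebelo

cell VEL=ib, GRD=ki, TOR=so:
underlying: vemagop-feb-ol-g
1. o -> e, u -> i / F C0 _: fires at position(s) 11: vemagopfebelg
2. 0 -> i / C _ C #: inserts after position(s) 12: vemagopfebelig
surface: vemagopfebelig


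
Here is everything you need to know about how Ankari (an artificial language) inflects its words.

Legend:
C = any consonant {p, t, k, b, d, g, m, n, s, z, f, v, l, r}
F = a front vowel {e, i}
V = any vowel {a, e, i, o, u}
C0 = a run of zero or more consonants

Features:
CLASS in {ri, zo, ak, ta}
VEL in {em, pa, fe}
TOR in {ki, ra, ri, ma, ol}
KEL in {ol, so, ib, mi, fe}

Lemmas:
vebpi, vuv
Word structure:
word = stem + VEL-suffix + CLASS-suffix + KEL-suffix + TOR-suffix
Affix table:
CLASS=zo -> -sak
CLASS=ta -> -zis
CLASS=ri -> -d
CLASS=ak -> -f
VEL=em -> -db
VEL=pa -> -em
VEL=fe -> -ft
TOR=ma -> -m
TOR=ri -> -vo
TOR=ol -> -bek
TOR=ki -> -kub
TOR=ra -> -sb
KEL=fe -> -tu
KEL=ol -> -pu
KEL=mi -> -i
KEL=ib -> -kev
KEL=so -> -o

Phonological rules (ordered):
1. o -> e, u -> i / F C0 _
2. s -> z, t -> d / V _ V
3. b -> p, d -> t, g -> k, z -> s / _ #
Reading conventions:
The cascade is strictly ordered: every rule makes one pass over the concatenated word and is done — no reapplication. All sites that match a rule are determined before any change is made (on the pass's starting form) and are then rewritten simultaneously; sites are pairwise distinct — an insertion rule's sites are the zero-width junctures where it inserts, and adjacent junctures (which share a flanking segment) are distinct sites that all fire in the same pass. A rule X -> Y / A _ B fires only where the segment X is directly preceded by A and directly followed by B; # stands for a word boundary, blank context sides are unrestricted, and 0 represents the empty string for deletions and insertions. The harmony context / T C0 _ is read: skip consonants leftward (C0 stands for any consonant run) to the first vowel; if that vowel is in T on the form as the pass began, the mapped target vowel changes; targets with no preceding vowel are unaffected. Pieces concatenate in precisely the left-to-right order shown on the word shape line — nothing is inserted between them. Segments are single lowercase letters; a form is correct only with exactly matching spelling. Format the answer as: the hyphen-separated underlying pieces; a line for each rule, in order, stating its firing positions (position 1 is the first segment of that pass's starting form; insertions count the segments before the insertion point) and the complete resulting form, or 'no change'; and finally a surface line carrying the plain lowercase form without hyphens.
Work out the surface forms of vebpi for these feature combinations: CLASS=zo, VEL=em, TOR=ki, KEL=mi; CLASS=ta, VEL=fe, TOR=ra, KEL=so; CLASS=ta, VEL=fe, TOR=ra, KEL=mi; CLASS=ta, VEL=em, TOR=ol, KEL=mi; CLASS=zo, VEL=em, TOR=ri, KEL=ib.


cell CLASS=zo, VEL=em, TOR=ki, KEL=mi:
underlying: vebpi-db-sak-i-kub
1. o -> e, u -> i / F C0 _: fires at position(s) 13: vebpidbsakikib
2. s -> z, t -> d / V _ V: no change
3. b -> p, d -> t, g -> k, z -> s / _ #: fires at position(s) 14: vebpidbsakikip
surface: vebpidbsakikip

cell CLASS=ta, VEL=fe, TOR=ra, KEL=so:
underlying: vebpi-ft-zis-o-sb
1. o -> e, u -> i / F C0 _: fires at position(s) 11: vebpiftzisesb
2. s -> z, t -> d / V _ V: fires at position(s) 10: vebpiftzizesb
3. b -> p, d -> t, g -> k, z -> s / _ #: fires at position(s) 13: vebpiftzizesp
surface: vebpiftzizesp

cell CLASS=ta, VEL=fe, TOR=ra, KEL=mi:
underlying: vebpi-ft-zis-i-sb
1. o -> e, u -> i / F C0 _: no change
2. s -> z, t -> d / V _ V: fires at position(s) 10: vebpiftzizisb
3. b -> p, d -> t, g -> k, z -> s / _ #: fires at position(s) 13: vebpiftzizisp
surface: vebpiftzizisp

cell CLASS=ta, VEL=em, TOR=ol, KEL=mi:
underlying: vebpi-db-zis-i-bek
1. o -> e, u -> i / F C0 _: no change
2. s -> z, t -> d / V _ V: fires at position(s) 10: vebpidbzizibek
3. b -> p, d -> t, g -> k, z -> s / _ #: no change
surface: vebpidbzizibek

cell CLASS=zo, VEL=em, TOR=ri, KEL=ib:
underlying: vebpi-db-sak-kev-vo
1. o -> e, u -> i / F C0 _: fires at position(s) 15: vebpidbsakkevve
2. s -> z, t -> d / V _ V: no change
3. b -> p, d -> t, g -> k, z -> s / _ #: no change
surface: vebpidbsakkevve
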